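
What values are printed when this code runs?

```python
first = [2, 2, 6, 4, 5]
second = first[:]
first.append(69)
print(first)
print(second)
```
[2, 2, 6, 4, 5, 69]
[2, 2, 6, 4, 5]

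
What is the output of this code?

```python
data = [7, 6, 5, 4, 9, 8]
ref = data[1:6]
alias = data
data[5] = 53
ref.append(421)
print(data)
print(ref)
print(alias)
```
[7, 6, 5, 4, 9, 53]
[6, 5, 4, 9, 8, 421]
[7, 6, 5, 4, 9, 53]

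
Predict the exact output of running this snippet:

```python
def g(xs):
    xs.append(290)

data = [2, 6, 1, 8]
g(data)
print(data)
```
[2, 6, 1, 8, 290]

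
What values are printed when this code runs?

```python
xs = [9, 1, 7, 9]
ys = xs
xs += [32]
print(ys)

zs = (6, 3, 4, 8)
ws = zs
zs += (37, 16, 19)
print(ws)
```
[9, 1, 7, 9, 32]
(6, 3, 4, 8)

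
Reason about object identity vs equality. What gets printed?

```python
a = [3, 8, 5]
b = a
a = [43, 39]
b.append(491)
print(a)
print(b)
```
[43, 39]
[3, 8, 5, 491]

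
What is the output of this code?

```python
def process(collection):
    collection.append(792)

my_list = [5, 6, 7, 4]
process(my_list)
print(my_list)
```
[5, 6, 7, 4, 792]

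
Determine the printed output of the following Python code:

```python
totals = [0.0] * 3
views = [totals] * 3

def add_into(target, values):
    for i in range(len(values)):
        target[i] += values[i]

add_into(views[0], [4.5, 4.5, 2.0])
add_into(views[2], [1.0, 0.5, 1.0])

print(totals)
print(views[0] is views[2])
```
[5.5, 5.0, 3.0]
True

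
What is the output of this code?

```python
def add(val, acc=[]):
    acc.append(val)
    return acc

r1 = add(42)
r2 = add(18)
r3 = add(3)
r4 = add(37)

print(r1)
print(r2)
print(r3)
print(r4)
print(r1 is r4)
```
[42, 18, 3, 37]
[42, 18, 3, 37]
[42, 18, 3, 37]
[42, 18, 3, 37]
True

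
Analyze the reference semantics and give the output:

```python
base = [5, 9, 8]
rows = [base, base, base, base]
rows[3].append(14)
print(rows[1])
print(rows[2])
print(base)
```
[5, 9, 8, 14]
[5, 9, 8, 14]
[5, 9, 8, 14]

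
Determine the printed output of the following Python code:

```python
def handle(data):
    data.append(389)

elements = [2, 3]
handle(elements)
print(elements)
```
[2, 3, 389]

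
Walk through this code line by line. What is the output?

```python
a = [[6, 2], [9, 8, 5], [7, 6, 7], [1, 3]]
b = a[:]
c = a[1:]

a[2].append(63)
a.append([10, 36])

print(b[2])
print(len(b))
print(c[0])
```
[7, 6, 7, 63]
4
[9, 8, 5]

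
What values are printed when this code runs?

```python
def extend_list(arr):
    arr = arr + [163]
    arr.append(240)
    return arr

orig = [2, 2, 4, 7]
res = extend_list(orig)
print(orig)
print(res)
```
[2, 2, 4, 7]
[2, 2, 4, 7, 163, 240]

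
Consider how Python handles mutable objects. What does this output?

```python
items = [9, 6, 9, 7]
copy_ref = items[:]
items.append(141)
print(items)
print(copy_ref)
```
[9, 6, 9, 7, 141]
[9, 6, 9, 7]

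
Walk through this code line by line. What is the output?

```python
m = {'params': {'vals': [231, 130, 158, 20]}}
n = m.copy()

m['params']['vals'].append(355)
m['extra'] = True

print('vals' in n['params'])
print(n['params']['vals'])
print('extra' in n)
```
True
[231, 130, 158, 20, 355]
False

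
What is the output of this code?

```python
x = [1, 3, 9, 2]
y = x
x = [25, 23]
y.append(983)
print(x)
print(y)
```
[25, 23]
[1, 3, 9, 2, 983]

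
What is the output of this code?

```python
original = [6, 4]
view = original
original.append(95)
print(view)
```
[6, 4, 95]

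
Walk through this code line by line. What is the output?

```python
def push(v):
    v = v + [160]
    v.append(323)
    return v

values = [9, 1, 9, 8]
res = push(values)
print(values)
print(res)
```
[9, 1, 9, 8]
[9, 1, 9, 8, 160, 323]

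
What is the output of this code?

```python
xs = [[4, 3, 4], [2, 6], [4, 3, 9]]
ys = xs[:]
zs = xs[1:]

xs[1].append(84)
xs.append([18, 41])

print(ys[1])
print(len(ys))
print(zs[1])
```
[2, 6, 84]
3
[4, 3, 9]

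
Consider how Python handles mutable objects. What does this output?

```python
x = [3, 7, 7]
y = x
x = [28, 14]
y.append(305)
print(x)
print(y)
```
[28, 14]
[3, 7, 7, 305]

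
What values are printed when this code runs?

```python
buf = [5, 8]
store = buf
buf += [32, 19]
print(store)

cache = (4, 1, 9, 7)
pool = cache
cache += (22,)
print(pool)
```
[5, 8, 32, 19]
(4, 1, 9, 7)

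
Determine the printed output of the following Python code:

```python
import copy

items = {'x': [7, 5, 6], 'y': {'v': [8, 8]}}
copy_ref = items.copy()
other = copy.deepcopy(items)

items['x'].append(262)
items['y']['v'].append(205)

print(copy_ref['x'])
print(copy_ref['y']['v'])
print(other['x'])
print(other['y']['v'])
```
[7, 5, 6, 262]
[8, 8, 205]
[7, 5, 6]
[8, 8]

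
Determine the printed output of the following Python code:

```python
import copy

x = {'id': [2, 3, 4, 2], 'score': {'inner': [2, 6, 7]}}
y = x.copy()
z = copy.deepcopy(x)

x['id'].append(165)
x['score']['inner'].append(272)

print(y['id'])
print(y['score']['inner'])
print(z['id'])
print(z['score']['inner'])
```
[2, 3, 4, 2, 165]
[2, 6, 7, 272]
[2, 3, 4, 2]
[2, 6, 7]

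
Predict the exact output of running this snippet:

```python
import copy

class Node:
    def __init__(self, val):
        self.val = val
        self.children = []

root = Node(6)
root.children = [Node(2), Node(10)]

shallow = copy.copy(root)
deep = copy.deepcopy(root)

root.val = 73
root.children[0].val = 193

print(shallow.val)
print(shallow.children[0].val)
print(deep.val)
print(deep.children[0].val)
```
6
193
6
2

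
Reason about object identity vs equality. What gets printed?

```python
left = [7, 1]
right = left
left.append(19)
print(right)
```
[7, 1, 19]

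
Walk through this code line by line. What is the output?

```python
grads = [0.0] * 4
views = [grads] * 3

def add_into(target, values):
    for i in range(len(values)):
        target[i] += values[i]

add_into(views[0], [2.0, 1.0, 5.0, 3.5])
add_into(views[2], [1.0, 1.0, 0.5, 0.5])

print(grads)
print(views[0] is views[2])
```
[3.0, 2.0, 5.5, 4.0]
True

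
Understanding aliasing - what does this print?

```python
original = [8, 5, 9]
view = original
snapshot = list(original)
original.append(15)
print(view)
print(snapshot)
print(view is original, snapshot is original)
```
[8, 5, 9, 15]
[8, 5, 9]
True False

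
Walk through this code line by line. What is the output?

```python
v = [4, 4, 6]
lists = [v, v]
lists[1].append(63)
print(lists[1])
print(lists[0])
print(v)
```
[4, 4, 6, 63]
[4, 4, 6, 63]
[4, 4, 6, 63]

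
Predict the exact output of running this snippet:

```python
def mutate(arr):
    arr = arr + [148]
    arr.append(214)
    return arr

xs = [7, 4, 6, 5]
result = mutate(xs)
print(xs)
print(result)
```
[7, 4, 6, 5]
[7, 4, 6, 5, 148, 214]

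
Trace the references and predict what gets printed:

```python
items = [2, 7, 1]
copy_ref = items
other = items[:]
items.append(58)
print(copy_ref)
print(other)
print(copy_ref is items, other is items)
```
[2, 7, 1, 58]
[2, 7, 1]
True False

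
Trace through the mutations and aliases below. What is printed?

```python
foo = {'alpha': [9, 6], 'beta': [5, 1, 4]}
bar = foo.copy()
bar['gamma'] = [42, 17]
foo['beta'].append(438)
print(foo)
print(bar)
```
{'alpha': [9, 6], 'beta': [5, 1, 4, 438]}
{'alpha': [9, 6], 'beta': [5, 1, 4, 438], 'gamma': [42, 17]}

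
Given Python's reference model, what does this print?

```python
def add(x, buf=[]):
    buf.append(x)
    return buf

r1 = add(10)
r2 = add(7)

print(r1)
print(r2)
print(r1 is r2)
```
[10, 7]
[10, 7]
True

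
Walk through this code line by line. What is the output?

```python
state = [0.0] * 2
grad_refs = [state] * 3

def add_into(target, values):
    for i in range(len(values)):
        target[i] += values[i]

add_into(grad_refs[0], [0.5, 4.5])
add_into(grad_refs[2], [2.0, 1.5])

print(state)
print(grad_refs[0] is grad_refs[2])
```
[2.5, 6.0]
True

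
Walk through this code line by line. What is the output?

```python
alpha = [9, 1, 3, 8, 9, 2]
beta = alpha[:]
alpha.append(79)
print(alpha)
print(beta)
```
[9, 1, 3, 8, 9, 2, 79]
[9, 1, 3, 8, 9, 2]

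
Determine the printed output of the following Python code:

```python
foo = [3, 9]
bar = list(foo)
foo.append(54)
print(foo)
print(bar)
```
[3, 9, 54]
[3, 9]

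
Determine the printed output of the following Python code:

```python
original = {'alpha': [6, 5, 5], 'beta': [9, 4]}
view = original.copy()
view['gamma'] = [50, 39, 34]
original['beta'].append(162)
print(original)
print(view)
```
{'alpha': [6, 5, 5], 'beta': [9, 4, 162]}
{'alpha': [6, 5, 5], 'beta': [9, 4, 162], 'gamma': [50, 39, 34]}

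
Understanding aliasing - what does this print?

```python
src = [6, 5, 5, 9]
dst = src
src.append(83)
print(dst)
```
[6, 5, 5, 9, 83]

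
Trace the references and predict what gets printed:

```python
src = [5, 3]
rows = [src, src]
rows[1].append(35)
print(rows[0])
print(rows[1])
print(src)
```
[5, 3, 35]
[5, 3, 35]
[5, 3, 35]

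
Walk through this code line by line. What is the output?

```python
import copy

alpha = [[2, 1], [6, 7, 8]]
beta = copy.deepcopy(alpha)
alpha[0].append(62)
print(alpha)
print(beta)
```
[[2, 1, 62], [6, 7, 8]]
[[2, 1], [6, 7, 8]]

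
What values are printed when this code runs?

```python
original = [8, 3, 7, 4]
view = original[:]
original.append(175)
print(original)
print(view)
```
[8, 3, 7, 4, 175]
[8, 3, 7, 4]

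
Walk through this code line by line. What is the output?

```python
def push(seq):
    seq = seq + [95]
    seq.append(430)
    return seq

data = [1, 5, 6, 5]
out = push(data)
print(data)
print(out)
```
[1, 5, 6, 5]
[1, 5, 6, 5, 95, 430]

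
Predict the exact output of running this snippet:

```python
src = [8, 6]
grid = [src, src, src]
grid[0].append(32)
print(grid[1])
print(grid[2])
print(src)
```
[8, 6, 32]
[8, 6, 32]
[8, 6, 32]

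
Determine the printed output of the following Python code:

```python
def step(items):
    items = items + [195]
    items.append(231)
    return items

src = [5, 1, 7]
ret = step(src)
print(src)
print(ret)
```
[5, 1, 7]
[5, 1, 7, 195, 231]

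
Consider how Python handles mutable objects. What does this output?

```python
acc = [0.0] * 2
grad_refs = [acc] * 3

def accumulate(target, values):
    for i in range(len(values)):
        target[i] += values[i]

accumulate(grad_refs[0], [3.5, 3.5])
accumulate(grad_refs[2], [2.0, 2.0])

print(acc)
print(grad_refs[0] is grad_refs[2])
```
[5.5, 5.5]
True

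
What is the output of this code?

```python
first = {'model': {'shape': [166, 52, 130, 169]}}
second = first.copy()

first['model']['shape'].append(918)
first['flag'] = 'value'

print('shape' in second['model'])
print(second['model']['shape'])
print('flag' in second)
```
True
[166, 52, 130, 169, 918]
False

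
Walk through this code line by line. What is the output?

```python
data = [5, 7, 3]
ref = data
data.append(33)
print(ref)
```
[5, 7, 3, 33]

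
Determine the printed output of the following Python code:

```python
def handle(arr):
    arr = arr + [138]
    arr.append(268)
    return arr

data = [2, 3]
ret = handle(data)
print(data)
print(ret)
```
[2, 3]
[2, 3, 138, 268]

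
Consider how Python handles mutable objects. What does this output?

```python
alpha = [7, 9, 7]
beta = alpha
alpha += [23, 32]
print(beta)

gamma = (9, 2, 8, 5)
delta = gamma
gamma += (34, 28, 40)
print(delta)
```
[7, 9, 7, 23, 32]
(9, 2, 8, 5)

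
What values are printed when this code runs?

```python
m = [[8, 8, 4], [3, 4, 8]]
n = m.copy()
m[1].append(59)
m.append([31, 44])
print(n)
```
[[8, 8, 4], [3, 4, 8, 59]]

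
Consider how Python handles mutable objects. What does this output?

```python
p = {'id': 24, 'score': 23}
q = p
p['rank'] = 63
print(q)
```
{'id': 24, 'score': 23, 'rank': 63}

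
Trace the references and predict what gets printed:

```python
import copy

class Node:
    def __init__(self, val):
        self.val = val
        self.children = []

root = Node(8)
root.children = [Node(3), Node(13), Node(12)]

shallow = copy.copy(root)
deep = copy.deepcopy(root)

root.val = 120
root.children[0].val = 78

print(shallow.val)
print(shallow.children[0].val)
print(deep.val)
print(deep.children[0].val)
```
8
78
8
3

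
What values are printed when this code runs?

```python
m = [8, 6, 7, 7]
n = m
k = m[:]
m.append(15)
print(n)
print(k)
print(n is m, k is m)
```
[8, 6, 7, 7, 15]
[8, 6, 7, 7]
True False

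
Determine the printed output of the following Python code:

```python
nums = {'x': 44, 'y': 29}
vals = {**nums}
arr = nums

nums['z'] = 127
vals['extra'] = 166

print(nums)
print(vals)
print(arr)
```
{'x': 44, 'y': 29, 'z': 127}
{'x': 44, 'y': 29, 'extra': 166}
{'x': 44, 'y': 29, 'z': 127}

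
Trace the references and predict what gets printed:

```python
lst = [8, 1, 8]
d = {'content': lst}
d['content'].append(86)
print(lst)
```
[8, 1, 8, 86]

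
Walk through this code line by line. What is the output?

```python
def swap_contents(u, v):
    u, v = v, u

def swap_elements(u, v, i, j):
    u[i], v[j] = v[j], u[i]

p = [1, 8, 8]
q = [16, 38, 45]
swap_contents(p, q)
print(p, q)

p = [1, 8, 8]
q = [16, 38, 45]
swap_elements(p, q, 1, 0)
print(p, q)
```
[1, 8, 8] [16, 38, 45]
[1, 16, 8] [8, 38, 45]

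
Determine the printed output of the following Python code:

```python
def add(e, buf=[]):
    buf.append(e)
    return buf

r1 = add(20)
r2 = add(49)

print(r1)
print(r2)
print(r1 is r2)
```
[20, 49]
[20, 49]
True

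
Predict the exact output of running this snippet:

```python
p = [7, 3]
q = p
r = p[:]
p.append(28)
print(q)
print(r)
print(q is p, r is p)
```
[7, 3, 28]
[7, 3]
True False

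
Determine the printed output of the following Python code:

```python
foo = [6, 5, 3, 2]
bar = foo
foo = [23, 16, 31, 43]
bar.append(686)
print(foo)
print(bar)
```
[23, 16, 31, 43]
[6, 5, 3, 2, 686]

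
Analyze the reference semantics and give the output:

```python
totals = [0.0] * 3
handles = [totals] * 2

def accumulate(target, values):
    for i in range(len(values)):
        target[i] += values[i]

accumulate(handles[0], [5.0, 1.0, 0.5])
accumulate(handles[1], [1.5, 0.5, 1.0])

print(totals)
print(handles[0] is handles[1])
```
[6.5, 1.5, 1.5]
True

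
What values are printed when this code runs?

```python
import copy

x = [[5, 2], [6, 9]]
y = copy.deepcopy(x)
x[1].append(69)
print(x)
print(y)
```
[[5, 2], [6, 9, 69]]
[[5, 2], [6, 9]]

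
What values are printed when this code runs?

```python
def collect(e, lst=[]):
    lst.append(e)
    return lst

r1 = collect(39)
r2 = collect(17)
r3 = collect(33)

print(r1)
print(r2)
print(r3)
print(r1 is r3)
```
[39, 17, 33]
[39, 17, 33]
[39, 17, 33]
True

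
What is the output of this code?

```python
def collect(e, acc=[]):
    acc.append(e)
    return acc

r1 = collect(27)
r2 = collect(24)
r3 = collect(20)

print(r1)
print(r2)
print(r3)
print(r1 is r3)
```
[27, 24, 20]
[27, 24, 20]
[27, 24, 20]
True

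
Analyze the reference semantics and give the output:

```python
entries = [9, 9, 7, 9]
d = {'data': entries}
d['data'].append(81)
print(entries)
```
[9, 9, 7, 9, 81]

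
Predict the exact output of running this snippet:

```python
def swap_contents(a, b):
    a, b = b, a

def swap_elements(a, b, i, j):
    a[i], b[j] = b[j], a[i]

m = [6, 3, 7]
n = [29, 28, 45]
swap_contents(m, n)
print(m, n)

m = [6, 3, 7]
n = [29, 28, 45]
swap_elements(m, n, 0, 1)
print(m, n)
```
[6, 3, 7] [29, 28, 45]
[28, 3, 7] [29, 6, 45]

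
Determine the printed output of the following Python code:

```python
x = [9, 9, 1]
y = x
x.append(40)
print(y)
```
[9, 9, 1, 40]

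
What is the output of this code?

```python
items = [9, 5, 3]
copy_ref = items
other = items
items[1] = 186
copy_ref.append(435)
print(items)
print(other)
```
[9, 186, 3, 435]
[9, 186, 3, 435]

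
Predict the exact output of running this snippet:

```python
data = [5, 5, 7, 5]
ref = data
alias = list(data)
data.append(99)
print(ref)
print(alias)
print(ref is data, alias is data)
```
[5, 5, 7, 5, 99]
[5, 5, 7, 5]
True False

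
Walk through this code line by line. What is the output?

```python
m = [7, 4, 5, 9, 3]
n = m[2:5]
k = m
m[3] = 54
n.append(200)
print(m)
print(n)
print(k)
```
[7, 4, 5, 54, 3]
[5, 9, 3, 200]
[7, 4, 5, 54, 3]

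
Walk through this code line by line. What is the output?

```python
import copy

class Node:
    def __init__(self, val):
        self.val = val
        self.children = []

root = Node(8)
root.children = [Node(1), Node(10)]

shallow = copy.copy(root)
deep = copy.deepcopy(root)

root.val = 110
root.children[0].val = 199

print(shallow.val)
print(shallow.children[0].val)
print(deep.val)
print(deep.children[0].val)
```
8
199
8
1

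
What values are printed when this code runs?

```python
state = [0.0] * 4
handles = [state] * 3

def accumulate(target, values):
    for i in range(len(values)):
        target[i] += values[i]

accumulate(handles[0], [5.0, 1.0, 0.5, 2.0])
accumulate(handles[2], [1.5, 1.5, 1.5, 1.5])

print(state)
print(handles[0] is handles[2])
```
[6.5, 2.5, 2.0, 3.5]
True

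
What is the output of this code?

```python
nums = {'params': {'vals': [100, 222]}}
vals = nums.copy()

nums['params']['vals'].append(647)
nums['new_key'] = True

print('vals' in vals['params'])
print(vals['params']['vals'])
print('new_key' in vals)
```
True
[100, 222, 647]
False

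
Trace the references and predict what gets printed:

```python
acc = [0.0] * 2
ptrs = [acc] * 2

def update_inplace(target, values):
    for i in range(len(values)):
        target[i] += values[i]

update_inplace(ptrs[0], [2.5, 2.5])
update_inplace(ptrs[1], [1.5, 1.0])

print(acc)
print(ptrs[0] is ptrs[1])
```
[4.0, 3.5]
True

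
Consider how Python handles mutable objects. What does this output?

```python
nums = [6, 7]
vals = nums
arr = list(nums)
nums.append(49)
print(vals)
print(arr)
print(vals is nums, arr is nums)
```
[6, 7, 49]
[6, 7]
True False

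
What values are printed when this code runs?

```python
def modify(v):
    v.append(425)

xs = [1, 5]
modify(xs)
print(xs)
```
[1, 5, 425]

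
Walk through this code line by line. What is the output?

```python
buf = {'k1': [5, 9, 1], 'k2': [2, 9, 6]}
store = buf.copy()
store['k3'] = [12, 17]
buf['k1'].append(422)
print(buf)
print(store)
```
{'k1': [5, 9, 1, 422], 'k2': [2, 9, 6]}
{'k1': [5, 9, 1, 422], 'k2': [2, 9, 6], 'k3': [12, 17]}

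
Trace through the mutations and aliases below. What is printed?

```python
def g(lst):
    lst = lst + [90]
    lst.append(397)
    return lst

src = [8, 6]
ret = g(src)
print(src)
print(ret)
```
[8, 6]
[8, 6, 90, 397]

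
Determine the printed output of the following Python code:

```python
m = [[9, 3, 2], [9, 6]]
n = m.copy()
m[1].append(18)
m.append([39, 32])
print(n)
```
[[9, 3, 2], [9, 6, 18]]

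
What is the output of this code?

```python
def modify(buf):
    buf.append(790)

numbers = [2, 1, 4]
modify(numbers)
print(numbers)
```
[2, 1, 4, 790]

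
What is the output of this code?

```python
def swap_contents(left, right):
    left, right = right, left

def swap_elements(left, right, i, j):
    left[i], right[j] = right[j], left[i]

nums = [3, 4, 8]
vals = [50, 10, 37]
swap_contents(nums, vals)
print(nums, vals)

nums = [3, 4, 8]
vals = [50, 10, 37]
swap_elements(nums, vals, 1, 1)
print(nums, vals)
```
[3, 4, 8] [50, 10, 37]
[3, 10, 8] [50, 4, 37]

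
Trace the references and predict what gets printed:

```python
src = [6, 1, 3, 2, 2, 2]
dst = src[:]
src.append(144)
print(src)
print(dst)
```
[6, 1, 3, 2, 2, 2, 144]
[6, 1, 3, 2, 2, 2]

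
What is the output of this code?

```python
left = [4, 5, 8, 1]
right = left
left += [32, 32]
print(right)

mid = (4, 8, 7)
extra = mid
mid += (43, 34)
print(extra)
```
[4, 5, 8, 1, 32, 32]
(4, 8, 7)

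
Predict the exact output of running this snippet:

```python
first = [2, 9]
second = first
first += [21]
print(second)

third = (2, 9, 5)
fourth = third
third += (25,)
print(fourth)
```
[2, 9, 21]
(2, 9, 5)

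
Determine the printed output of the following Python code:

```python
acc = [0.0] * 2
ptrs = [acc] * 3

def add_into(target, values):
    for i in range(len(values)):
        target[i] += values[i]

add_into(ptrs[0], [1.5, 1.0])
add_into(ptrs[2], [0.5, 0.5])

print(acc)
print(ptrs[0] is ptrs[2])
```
[2.0, 1.5]
True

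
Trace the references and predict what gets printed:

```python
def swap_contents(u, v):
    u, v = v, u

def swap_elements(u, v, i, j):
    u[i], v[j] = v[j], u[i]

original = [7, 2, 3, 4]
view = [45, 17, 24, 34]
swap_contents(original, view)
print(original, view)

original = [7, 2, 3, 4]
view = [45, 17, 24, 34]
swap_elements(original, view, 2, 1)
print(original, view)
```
[7, 2, 3, 4] [45, 17, 24, 34]
[7, 2, 17, 4] [45, 3, 24, 34]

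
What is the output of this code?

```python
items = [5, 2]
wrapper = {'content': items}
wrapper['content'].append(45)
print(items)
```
[5, 2, 45]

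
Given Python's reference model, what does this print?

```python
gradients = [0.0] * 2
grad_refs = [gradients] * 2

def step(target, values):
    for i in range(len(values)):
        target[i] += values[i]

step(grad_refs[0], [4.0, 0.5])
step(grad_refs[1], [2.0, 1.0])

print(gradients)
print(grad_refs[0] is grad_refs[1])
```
[6.0, 1.5]
True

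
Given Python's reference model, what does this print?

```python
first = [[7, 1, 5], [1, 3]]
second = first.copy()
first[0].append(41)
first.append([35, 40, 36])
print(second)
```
[[7, 1, 5, 41], [1, 3]]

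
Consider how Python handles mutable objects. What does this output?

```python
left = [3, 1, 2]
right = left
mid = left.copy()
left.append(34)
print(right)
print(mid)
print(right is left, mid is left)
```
[3, 1, 2, 34]
[3, 1, 2]
True False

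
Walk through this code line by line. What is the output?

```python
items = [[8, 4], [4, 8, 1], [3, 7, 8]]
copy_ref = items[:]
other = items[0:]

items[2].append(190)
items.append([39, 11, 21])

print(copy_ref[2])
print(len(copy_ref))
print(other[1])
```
[3, 7, 8, 190]
3
[4, 8, 1]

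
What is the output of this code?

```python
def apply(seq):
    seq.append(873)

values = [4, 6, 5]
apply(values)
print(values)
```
[4, 6, 5, 873]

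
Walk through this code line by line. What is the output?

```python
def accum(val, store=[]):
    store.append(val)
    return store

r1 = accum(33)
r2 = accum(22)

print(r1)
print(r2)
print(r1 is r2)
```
[33, 22]
[33, 22]
True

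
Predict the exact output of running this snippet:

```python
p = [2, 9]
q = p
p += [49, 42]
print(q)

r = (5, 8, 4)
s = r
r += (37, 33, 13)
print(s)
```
[2, 9, 49, 42]
(5, 8, 4)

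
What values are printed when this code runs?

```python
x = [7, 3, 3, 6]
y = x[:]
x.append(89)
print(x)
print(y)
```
[7, 3, 3, 6, 89]
[7, 3, 3, 6]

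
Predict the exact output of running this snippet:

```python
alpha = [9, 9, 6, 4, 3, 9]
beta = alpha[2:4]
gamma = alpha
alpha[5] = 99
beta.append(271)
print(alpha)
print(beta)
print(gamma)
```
[9, 9, 6, 4, 3, 99]
[6, 4, 271]
[9, 9, 6, 4, 3, 99]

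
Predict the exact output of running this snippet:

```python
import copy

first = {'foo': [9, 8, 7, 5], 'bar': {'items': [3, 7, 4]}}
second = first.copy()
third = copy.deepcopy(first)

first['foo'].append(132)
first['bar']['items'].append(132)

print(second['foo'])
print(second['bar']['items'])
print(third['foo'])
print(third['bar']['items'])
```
[9, 8, 7, 5, 132]
[3, 7, 4, 132]
[9, 8, 7, 5]
[3, 7, 4]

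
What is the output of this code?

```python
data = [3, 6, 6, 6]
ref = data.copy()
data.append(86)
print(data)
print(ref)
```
[3, 6, 6, 6, 86]
[3, 6, 6, 6]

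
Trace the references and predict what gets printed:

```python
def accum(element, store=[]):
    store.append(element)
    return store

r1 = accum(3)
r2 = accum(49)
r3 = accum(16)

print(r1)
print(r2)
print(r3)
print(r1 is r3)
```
[3, 49, 16]
[3, 49, 16]
[3, 49, 16]
True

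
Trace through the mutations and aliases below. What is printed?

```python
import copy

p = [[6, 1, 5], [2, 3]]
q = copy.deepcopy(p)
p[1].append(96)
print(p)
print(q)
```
[[6, 1, 5], [2, 3, 96]]
[[6, 1, 5], [2, 3]]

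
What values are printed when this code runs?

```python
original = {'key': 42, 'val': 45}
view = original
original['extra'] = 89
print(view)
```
{'key': 42, 'val': 45, 'extra': 89}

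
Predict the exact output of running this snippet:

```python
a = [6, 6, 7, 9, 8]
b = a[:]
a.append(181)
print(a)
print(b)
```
[6, 6, 7, 9, 8, 181]
[6, 6, 7, 9, 8]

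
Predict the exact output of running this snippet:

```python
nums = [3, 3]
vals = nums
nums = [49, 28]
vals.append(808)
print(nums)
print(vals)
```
[49, 28]
[3, 3, 808]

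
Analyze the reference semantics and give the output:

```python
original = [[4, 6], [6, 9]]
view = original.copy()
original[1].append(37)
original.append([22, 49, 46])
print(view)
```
[[4, 6], [6, 9, 37]]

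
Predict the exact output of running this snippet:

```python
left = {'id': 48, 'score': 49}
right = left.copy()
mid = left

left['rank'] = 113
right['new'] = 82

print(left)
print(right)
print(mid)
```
{'id': 48, 'score': 49, 'rank': 113}
{'id': 48, 'score': 49, 'new': 82}
{'id': 48, 'score': 49, 'rank': 113}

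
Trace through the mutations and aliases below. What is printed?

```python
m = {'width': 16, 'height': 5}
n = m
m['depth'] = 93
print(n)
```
{'width': 16, 'height': 5, 'depth': 93}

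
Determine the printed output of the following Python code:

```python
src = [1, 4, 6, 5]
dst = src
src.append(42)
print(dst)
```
[1, 4, 6, 5, 42]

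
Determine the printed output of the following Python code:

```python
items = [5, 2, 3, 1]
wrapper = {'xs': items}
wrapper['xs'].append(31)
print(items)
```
[5, 2, 3, 1, 31]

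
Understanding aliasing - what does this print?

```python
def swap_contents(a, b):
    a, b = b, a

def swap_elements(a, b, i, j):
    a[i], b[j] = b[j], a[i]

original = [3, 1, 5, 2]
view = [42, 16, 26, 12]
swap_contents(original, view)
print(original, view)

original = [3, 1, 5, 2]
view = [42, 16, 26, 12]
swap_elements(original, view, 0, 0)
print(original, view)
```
[3, 1, 5, 2] [42, 16, 26, 12]
[42, 1, 5, 2] [3, 16, 26, 12]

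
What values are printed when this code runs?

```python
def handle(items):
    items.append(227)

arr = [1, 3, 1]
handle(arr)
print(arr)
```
[1, 3, 1, 227]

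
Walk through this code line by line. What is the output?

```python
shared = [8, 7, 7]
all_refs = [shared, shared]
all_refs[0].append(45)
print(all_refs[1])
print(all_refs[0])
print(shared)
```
[8, 7, 7, 45]
[8, 7, 7, 45]
[8, 7, 7, 45]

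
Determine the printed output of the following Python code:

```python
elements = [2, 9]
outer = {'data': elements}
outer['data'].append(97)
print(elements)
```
[2, 9, 97]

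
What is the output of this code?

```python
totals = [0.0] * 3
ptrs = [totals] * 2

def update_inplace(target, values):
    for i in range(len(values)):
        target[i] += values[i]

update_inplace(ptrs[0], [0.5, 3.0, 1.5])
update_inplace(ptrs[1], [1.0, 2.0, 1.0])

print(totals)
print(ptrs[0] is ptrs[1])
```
[1.5, 5.0, 2.5]
True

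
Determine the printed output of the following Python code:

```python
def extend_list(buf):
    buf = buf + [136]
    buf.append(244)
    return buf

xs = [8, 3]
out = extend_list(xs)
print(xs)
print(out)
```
[8, 3]
[8, 3, 136, 244]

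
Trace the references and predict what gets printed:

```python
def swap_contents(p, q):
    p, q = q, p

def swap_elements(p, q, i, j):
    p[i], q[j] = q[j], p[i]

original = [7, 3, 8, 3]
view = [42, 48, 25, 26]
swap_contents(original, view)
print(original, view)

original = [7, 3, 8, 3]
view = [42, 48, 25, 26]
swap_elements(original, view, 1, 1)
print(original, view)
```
[7, 3, 8, 3] [42, 48, 25, 26]
[7, 48, 8, 3] [42, 3, 25, 26]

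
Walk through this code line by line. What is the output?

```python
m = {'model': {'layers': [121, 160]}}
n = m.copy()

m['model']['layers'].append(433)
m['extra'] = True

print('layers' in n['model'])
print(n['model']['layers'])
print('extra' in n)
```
True
[121, 160, 433]
False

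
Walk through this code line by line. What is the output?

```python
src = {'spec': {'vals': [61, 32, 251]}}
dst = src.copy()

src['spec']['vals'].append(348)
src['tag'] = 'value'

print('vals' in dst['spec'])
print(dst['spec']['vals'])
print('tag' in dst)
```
True
[61, 32, 251, 348]
False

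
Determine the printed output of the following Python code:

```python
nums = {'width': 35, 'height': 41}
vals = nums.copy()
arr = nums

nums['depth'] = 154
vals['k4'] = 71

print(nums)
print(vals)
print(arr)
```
{'width': 35, 'height': 41, 'depth': 154}
{'width': 35, 'height': 41, 'k4': 71}
{'width': 35, 'height': 41, 'depth': 154}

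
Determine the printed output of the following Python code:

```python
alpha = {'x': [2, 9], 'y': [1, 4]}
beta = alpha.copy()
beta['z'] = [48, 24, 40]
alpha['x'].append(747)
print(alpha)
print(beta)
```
{'x': [2, 9, 747], 'y': [1, 4]}
{'x': [2, 9, 747], 'y': [1, 4], 'z': [48, 24, 40]}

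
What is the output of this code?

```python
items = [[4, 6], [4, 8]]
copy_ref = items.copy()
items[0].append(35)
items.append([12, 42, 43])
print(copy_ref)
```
[[4, 6, 35], [4, 8]]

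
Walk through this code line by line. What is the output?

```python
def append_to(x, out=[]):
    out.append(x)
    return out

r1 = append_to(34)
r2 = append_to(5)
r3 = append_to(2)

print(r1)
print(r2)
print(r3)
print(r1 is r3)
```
[34, 5, 2]
[34, 5, 2]
[34, 5, 2]
True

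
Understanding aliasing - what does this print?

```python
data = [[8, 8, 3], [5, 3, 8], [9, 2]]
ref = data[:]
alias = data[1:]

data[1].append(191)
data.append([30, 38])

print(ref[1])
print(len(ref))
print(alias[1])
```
[5, 3, 8, 191]
3
[9, 2]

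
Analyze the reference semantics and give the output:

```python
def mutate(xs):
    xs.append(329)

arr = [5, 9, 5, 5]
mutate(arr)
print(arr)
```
[5, 9, 5, 5, 329]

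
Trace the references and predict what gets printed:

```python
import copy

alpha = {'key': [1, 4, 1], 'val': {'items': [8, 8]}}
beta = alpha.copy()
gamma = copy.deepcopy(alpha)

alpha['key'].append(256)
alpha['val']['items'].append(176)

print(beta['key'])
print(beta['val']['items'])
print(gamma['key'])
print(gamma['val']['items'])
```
[1, 4, 1, 256]
[8, 8, 176]
[1, 4, 1]
[8, 8]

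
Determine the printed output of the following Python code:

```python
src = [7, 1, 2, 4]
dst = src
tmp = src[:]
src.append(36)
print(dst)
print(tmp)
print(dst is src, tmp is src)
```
[7, 1, 2, 4, 36]
[7, 1, 2, 4]
True False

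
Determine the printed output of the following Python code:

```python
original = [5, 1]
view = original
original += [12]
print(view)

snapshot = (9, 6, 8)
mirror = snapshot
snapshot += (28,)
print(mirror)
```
[5, 1, 12]
(9, 6, 8)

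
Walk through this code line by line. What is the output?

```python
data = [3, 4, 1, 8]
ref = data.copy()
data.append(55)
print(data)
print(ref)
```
[3, 4, 1, 8, 55]
[3, 4, 1, 8]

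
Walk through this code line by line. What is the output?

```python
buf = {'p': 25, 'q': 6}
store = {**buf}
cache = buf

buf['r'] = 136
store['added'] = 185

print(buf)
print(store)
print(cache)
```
{'p': 25, 'q': 6, 'r': 136}
{'p': 25, 'q': 6, 'added': 185}
{'p': 25, 'q': 6, 'r': 136}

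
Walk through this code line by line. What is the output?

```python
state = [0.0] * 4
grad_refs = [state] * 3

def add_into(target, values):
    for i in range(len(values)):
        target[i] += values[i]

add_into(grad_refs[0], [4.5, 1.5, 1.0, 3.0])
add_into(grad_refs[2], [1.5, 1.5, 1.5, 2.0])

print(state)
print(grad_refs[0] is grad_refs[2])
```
[6.0, 3.0, 2.5, 5.0]
True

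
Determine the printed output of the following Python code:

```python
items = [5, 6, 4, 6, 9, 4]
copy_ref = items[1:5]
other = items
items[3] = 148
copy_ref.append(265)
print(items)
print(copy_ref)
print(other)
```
[5, 6, 4, 148, 9, 4]
[6, 4, 6, 9, 265]
[5, 6, 4, 148, 9, 4]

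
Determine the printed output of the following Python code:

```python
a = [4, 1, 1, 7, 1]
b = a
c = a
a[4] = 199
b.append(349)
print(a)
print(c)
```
[4, 1, 1, 7, 199, 349]
[4, 1, 1, 7, 199, 349]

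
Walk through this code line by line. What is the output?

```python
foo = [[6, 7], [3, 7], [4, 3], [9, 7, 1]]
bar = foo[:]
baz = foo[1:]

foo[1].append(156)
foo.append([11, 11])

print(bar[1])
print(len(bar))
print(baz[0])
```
[3, 7, 156]
4
[3, 7, 156]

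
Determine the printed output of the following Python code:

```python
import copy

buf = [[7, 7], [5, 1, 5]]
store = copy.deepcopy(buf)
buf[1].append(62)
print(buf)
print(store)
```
[[7, 7], [5, 1, 5, 62]]
[[7, 7], [5, 1, 5]]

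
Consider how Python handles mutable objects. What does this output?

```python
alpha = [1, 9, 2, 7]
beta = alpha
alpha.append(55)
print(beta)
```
[1, 9, 2, 7, 55]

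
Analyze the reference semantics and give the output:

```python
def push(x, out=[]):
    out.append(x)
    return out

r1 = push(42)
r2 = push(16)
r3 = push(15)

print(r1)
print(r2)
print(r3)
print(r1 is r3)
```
[42, 16, 15]
[42, 16, 15]
[42, 16, 15]
True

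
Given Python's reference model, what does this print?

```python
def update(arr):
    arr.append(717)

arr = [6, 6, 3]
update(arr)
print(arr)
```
[6, 6, 3, 717]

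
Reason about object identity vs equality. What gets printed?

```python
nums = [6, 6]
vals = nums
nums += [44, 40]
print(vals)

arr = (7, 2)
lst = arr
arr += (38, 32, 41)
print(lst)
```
[6, 6, 44, 40]
(7, 2)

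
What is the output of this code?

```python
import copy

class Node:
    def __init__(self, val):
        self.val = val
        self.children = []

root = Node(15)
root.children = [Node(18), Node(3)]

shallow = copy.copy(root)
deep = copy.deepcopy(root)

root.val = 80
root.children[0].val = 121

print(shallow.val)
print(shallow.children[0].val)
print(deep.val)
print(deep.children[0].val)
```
15
121
15
18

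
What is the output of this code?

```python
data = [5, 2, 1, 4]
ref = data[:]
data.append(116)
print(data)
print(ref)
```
[5, 2, 1, 4, 116]
[5, 2, 1, 4]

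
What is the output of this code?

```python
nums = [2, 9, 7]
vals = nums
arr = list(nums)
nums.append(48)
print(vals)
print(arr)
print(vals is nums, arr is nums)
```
[2, 9, 7, 48]
[2, 9, 7]
True False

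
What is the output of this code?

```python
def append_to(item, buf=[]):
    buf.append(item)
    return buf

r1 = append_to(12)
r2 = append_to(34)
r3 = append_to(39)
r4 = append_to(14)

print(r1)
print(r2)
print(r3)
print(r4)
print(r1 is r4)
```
[12, 34, 39, 14]
[12, 34, 39, 14]
[12, 34, 39, 14]
[12, 34, 39, 14]
True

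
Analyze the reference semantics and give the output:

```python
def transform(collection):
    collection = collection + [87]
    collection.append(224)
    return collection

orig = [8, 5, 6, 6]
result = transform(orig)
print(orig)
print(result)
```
[8, 5, 6, 6]
[8, 5, 6, 6, 87, 224]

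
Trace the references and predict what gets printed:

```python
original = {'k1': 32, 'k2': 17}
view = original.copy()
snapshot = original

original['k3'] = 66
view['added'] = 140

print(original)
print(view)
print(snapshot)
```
{'k1': 32, 'k2': 17, 'k3': 66}
{'k1': 32, 'k2': 17, 'added': 140}
{'k1': 32, 'k2': 17, 'k3': 66}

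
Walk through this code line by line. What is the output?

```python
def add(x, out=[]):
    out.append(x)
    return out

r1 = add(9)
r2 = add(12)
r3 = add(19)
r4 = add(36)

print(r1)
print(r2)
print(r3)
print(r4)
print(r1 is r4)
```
[9, 12, 19, 36]
[9, 12, 19, 36]
[9, 12, 19, 36]
[9, 12, 19, 36]
True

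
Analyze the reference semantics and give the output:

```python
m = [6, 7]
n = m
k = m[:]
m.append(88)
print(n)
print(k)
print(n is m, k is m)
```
[6, 7, 88]
[6, 7]
True False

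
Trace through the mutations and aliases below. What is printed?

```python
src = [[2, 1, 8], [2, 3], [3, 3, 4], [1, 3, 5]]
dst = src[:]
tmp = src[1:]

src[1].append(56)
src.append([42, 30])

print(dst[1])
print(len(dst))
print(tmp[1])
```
[2, 3, 56]
4
[3, 3, 4]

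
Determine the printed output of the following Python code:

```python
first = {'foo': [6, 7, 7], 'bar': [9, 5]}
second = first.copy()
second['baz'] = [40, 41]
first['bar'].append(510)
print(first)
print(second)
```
{'foo': [6, 7, 7], 'bar': [9, 5, 510]}
{'foo': [6, 7, 7], 'bar': [9, 5, 510], 'baz': [40, 41]}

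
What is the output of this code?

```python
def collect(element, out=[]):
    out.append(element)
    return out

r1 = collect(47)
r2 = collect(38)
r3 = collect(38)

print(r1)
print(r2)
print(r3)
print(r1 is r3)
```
[47, 38, 38]
[47, 38, 38]
[47, 38, 38]
True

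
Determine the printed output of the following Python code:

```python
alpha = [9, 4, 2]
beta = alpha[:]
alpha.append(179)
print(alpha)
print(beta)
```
[9, 4, 2, 179]
[9, 4, 2]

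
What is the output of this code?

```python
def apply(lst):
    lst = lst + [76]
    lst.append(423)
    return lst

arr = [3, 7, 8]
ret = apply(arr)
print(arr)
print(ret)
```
[3, 7, 8]
[3, 7, 8, 76, 423]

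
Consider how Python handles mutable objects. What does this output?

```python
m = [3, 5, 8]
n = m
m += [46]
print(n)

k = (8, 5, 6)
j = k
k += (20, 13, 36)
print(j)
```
[3, 5, 8, 46]
(8, 5, 6)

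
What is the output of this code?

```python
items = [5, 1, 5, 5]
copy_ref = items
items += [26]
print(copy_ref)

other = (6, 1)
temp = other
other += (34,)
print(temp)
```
[5, 1, 5, 5, 26]
(6, 1)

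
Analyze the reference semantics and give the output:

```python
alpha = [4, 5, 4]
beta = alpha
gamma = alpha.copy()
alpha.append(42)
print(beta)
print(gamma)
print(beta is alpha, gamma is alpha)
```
[4, 5, 4, 42]
[4, 5, 4]
True False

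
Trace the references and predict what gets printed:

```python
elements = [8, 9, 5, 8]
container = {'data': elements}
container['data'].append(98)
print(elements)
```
[8, 9, 5, 8, 98]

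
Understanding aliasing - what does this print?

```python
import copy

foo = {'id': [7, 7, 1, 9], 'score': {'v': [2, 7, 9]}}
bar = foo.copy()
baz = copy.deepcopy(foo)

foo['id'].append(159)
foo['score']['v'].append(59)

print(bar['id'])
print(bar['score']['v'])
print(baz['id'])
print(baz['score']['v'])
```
[7, 7, 1, 9, 159]
[2, 7, 9, 59]
[7, 7, 1, 9]
[2, 7, 9]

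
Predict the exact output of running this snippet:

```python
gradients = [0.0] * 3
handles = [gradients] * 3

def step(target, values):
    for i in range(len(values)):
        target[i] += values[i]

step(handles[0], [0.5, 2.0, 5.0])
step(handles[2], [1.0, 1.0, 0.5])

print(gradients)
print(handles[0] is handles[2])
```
[1.5, 3.0, 5.5]
True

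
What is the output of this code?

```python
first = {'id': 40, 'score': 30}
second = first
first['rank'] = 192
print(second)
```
{'id': 40, 'score': 30, 'rank': 192}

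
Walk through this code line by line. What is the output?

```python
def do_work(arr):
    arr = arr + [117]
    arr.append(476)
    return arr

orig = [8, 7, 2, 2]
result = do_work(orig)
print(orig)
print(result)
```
[8, 7, 2, 2]
[8, 7, 2, 2, 117, 476]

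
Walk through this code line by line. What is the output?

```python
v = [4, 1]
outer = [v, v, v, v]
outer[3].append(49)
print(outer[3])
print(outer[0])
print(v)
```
[4, 1, 49]
[4, 1, 49]
[4, 1, 49]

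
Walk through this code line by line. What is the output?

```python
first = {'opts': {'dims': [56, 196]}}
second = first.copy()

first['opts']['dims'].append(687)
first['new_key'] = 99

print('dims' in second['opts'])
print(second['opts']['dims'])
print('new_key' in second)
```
True
[56, 196, 687]
False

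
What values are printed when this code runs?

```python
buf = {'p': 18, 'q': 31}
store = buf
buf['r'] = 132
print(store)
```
{'p': 18, 'q': 31, 'r': 132}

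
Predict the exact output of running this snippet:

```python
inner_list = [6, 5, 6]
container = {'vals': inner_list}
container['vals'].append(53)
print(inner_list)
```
[6, 5, 6, 53]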